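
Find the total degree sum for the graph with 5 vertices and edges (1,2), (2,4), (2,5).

Step 1: Count edges incident to each vertex:
  deg(1) = 1 (neighbors: 2)
  deg(2) = 3 (neighbors: 1, 4, 5)
  deg(3) = 0 (neighbors: none)
  deg(4) = 1 (neighbors: 2)
  deg(5) = 1 (neighbors: 2)

Step 2: Sum all degrees:
  1 + 3 + 0 + 1 + 1 = 6

Verification: sum of degrees = 2 * |E| = 2 * 3 = 6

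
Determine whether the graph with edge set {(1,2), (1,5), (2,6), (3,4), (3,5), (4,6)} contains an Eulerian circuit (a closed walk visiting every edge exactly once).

Step 1: Find the degree of each vertex:
  deg(1) = 2
  deg(2) = 2
  deg(3) = 2
  deg(4) = 2
  deg(5) = 2
  deg(6) = 2

Step 2: Count vertices with odd degree:
  All vertices have even degree (0 odd-degree vertices)

Step 3: Apply Euler's theorem:
  - Eulerian circuit exists iff graph is connected and all vertices have even degree
  - Eulerian path exists iff graph is connected and has 0 or 2 odd-degree vertices

Graph is connected with 0 odd-degree vertices.
Both Eulerian circuit and Eulerian path exist.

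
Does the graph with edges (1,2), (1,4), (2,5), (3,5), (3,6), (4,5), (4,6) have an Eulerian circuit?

Step 1: Find the degree of each vertex:
  deg(1) = 2
  deg(2) = 2
  deg(3) = 2
  deg(4) = 3
  deg(5) = 3
  deg(6) = 2

Step 2: Count vertices with odd degree:
  Odd-degree vertices: 4, 5 (2 total)

Step 3: Apply Euler's theorem:
  - Eulerian circuit exists iff graph is connected and all vertices have even degree
  - Eulerian path exists iff graph is connected and has 0 or 2 odd-degree vertices

Graph is connected with exactly 2 odd-degree vertices (4, 5).
Eulerian path exists (starting and ending at the odd-degree vertices), but no Eulerian circuit.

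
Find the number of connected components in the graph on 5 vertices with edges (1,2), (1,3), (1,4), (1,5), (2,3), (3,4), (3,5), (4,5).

Step 1: Build adjacency list from edges:
  1: 2, 3, 4, 5
  2: 1, 3
  3: 1, 2, 4, 5
  4: 1, 3, 5
  5: 1, 3, 4

Step 2: Run BFS/DFS from vertex 1:
  Visited: {1, 2, 3, 4, 5}
  Reached 5 of 5 vertices

Step 3: All 5 vertices reached from vertex 1, so the graph is connected.
Number of connected components: 1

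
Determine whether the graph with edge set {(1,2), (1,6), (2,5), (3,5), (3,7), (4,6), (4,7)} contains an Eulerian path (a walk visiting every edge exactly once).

Step 1: Find the degree of each vertex:
  deg(1) = 2
  deg(2) = 2
  deg(3) = 2
  deg(4) = 2
  deg(5) = 2
  deg(6) = 2
  deg(7) = 2

Step 2: Count vertices with odd degree:
  All vertices have even degree (0 odd-degree vertices)

Step 3: Apply Euler's theorem:
  - Eulerian circuit exists iff graph is connected and all vertices have even degree
  - Eulerian path exists iff graph is connected and has 0 or 2 odd-degree vertices

Graph is connected with 0 odd-degree vertices.
Both Eulerian circuit and Eulerian path exist.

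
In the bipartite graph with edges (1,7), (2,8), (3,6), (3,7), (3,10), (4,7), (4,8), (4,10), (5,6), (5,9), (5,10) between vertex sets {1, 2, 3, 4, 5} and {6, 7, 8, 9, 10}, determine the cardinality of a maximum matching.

Step 1: List the neighbors of each left vertex:
  1: 7
  2: 8
  3: 6, 7, 10
  4: 7, 8, 10
  5: 6, 9, 10

Step 2: Greedily match left vertices, then look for augmenting paths:
  Match 1 -- 7
  Match 2 -- 8
  Match 3 -- 6
  Match 4 -- 10
  Match 5 -- 9
  No augmenting path remains.

Step 3: Verify this is maximum:
  Matching size 5 = min(|L|, |R|) = min(5, 5), which is an upper bound, so this matching is maximum.

Maximum matching: {(1,7), (2,8), (3,6), (4,10), (5,9)}
Size: 5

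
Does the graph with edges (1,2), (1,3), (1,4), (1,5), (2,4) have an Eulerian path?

Step 1: Find the degree of each vertex:
  deg(1) = 4
  deg(2) = 2
  deg(3) = 1
  deg(4) = 2
  deg(5) = 1

Step 2: Count vertices with odd degree:
  Odd-degree vertices: 3, 5 (2 total)

Step 3: Apply Euler's theorem:
  - Eulerian circuit exists iff graph is connected and all vertices have even degree
  - Eulerian path exists iff graph is connected and has 0 or 2 odd-degree vertices

Graph is connected with exactly 2 odd-degree vertices (3, 5).
Eulerian path exists (starting and ending at the odd-degree vertices), but no Eulerian circuit.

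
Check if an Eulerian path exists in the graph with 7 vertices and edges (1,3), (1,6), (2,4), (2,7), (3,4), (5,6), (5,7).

Step 1: Find the degree of each vertex:
  deg(1) = 2
  deg(2) = 2
  deg(3) = 2
  deg(4) = 2
  deg(5) = 2
  deg(6) = 2
  deg(7) = 2

Step 2: Count vertices with odd degree:
  All vertices have even degree (0 odd-degree vertices)

Step 3: Apply Euler's theorem:
  - Eulerian circuit exists iff graph is connected and all vertices have even degree
  - Eulerian path exists iff graph is connected and has 0 or 2 odd-degree vertices

Graph is connected with 0 odd-degree vertices.
Both Eulerian circuit and Eulerian path exist.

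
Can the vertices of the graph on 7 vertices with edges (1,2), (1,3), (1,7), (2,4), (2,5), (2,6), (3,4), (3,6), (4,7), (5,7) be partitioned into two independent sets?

Step 1: Attempt 2-coloring using BFS:
  Start at vertex 1, assign color 0
  Color vertex 2 with color 1 (neighbor of 1)
  Color vertex 3 with color 1 (neighbor of 1)
  Color vertex 7 with color 1 (neighbor of 1)
  Color vertex 4 with color 0 (neighbor of 2)
  Color vertex 5 with color 0 (neighbor of 2)
  Color vertex 6 with color 0 (neighbor of 2)

Step 2: 2-coloring succeeded. No conflicts found.
  Set A (color 0): {1, 4, 5, 6}
  Set B (color 1): {2, 3, 7}

The graph is bipartite with partition {1, 4, 5, 6}, {2, 3, 7}.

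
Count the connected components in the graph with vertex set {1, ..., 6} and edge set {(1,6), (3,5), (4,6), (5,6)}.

Step 1: Build adjacency list from edges:
  1: 6
  2: (none)
  3: 5
  4: 6
  5: 3, 6
  6: 1, 4, 5

Step 2: Run BFS/DFS from vertex 1:
  Visited: {1, 6, 4, 5, 3}
  Reached 5 of 6 vertices

Step 3: Only 5 of 6 vertices reached. Graph is disconnected.
Connected components: {1, 3, 4, 5, 6}, {2}
Number of connected components: 2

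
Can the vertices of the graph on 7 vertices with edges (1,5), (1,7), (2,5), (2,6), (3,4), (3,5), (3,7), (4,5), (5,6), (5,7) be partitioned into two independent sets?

Step 1: Attempt 2-coloring using BFS:
  Start at vertex 1, assign color 0
  Color vertex 5 with color 1 (neighbor of 1)
  Color vertex 7 with color 1 (neighbor of 1)
  Color vertex 2 with color 0 (neighbor of 5)
  Color vertex 3 with color 0 (neighbor of 5)
  Color vertex 4 with color 0 (neighbor of 5)
  Color vertex 6 with color 0 (neighbor of 5)

Step 2: Conflict found! Vertices 5 and 7 are adjacent but have the same color.
This means the graph contains an odd cycle.

The graph is NOT bipartite.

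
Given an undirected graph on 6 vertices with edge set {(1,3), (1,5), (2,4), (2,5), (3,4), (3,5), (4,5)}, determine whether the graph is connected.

Step 1: Build adjacency list from edges:
  1: 3, 5
  2: 4, 5
  3: 1, 4, 5
  4: 2, 3, 5
  5: 1, 2, 3, 4
  6: (none)

Step 2: Run BFS/DFS from vertex 1:
  Visited: {1, 3, 5, 4, 2}
  Reached 5 of 6 vertices

Step 3: Only 5 of 6 vertices reached. Graph is disconnected.
Connected components: {1, 2, 3, 4, 5}, {6}
Answer: No, the graph is not connected (2 components).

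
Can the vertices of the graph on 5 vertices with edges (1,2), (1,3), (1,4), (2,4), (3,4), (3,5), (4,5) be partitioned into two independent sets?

Step 1: Attempt 2-coloring using BFS:
  Start at vertex 1, assign color 0
  Color vertex 2 with color 1 (neighbor of 1)
  Color vertex 3 with color 1 (neighbor of 1)
  Color vertex 4 with color 1 (neighbor of 1)

Step 2: Conflict found! Vertices 2 and 4 are adjacent but have the same color.
This means the graph contains an odd cycle.

The graph is NOT bipartite.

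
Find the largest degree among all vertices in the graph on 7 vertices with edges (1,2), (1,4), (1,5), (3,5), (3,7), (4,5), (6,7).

Step 1: Count edges incident to each vertex:
  deg(1) = 3 (neighbors: 2, 4, 5)
  deg(2) = 1 (neighbors: 1)
  deg(3) = 2 (neighbors: 5, 7)
  deg(4) = 2 (neighbors: 1, 5)
  deg(5) = 3 (neighbors: 1, 3, 4)
  deg(6) = 1 (neighbors: 7)
  deg(7) = 2 (neighbors: 3, 6)

Step 2: Find maximum:
  max(3, 1, 2, 2, 3, 1, 2) = 3 (vertex 1)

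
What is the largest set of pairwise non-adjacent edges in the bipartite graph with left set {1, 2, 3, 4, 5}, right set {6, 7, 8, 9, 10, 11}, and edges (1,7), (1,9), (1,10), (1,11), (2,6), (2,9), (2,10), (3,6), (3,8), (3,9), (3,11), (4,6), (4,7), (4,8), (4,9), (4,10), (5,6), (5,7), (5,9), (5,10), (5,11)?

Step 1: List the neighbors of each left vertex:
  1: 7, 9, 10, 11
  2: 6, 9, 10
  3: 6, 8, 9, 11
  4: 6, 7, 8, 9, 10
  5: 6, 7, 9, 10, 11

Step 2: Greedily match left vertices, then look for augmenting paths:
  Match 1 -- 7
  Match 2 -- 6
  Match 3 -- 8
  Match 4 -- 9
  Match 5 -- 10
  No augmenting path remains.

Step 3: Verify this is maximum:
  Matching size 5 = min(|L|, |R|) = min(5, 6), which is an upper bound, so this matching is maximum.

Maximum matching: {(1,7), (2,6), (3,8), (4,9), (5,10)}
Size: 5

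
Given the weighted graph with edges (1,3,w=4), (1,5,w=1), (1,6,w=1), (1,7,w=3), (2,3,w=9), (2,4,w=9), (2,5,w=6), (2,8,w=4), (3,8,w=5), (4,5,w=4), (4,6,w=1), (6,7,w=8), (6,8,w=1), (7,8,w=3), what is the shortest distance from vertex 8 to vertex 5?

Step 1: Build adjacency list with weights:
  1: 3(w=4), 5(w=1), 6(w=1), 7(w=3)
  2: 3(w=9), 4(w=9), 5(w=6), 8(w=4)
  3: 1(w=4), 2(w=9), 8(w=5)
  4: 2(w=9), 5(w=4), 6(w=1)
  5: 1(w=1), 2(w=6), 4(w=4)
  6: 1(w=1), 4(w=1), 7(w=8), 8(w=1)
  7: 1(w=3), 6(w=8), 8(w=3)
  8: 2(w=4), 3(w=5), 6(w=1), 7(w=3)

Step 2: Apply Dijkstra's algorithm from vertex 8:
  Visit vertex 8 (distance=0)
    Update dist[2] = 4
    Update dist[3] = 5
    Update dist[6] = 1
    Update dist[7] = 3
  Visit vertex 6 (distance=1)
    Update dist[1] = 2
    Update dist[4] = 2
  Visit vertex 1 (distance=2)
    Update dist[5] = 3
  Visit vertex 4 (distance=2)
  Visit vertex 5 (distance=3)

Step 3: Shortest path: 8 -> 6 -> 1 -> 5
Total weight: 1 + 1 + 1 = 3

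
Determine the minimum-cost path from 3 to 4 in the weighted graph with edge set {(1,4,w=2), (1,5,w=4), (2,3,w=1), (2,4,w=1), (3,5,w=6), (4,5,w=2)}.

Step 1: Build adjacency list with weights:
  1: 4(w=2), 5(w=4)
  2: 3(w=1), 4(w=1)
  3: 2(w=1), 5(w=6)
  4: 1(w=2), 2(w=1), 5(w=2)
  5: 1(w=4), 3(w=6), 4(w=2)

Step 2: Apply Dijkstra's algorithm from vertex 3:
  Visit vertex 3 (distance=0)
    Update dist[2] = 1
    Update dist[5] = 6
  Visit vertex 2 (distance=1)
    Update dist[4] = 2
  Visit vertex 4 (distance=2)
    Update dist[1] = 4
    Update dist[5] = 4

Step 3: Shortest path: 3 -> 2 -> 4
Total weight: 1 + 1 = 2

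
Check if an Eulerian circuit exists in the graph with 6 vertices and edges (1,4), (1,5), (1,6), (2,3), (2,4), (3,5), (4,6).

Step 1: Find the degree of each vertex:
  deg(1) = 3
  deg(2) = 2
  deg(3) = 2
  deg(4) = 3
  deg(5) = 2
  deg(6) = 2

Step 2: Count vertices with odd degree:
  Odd-degree vertices: 1, 4 (2 total)

Step 3: Apply Euler's theorem:
  - Eulerian circuit exists iff graph is connected and all vertices have even degree
  - Eulerian path exists iff graph is connected and has 0 or 2 odd-degree vertices

Graph is connected with exactly 2 odd-degree vertices (1, 4).
Eulerian path exists (starting and ending at the odd-degree vertices), but no Eulerian circuit.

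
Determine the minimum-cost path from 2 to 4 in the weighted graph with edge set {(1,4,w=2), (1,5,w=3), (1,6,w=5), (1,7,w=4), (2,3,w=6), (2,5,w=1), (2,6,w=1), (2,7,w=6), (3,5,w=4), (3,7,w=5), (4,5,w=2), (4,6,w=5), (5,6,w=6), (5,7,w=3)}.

Step 1: Build adjacency list with weights:
  1: 4(w=2), 5(w=3), 6(w=5), 7(w=4)
  2: 3(w=6), 5(w=1), 6(w=1), 7(w=6)
  3: 2(w=6), 5(w=4), 7(w=5)
  4: 1(w=2), 5(w=2), 6(w=5)
  5: 1(w=3), 2(w=1), 3(w=4), 4(w=2), 6(w=6), 7(w=3)
  6: 1(w=5), 2(w=1), 4(w=5), 5(w=6)
  7: 1(w=4), 2(w=6), 3(w=5), 5(w=3)

Step 2: Apply Dijkstra's algorithm from vertex 2:
  Visit vertex 2 (distance=0)
    Update dist[3] = 6
    Update dist[5] = 1
    Update dist[6] = 1
    Update dist[7] = 6
  Visit vertex 5 (distance=1)
    Update dist[1] = 4
    Update dist[3] = 5
    Update dist[4] = 3
    Update dist[7] = 4
  Visit vertex 6 (distance=1)
  Visit vertex 4 (distance=3)

Step 3: Shortest path: 2 -> 5 -> 4
Total weight: 1 + 2 = 3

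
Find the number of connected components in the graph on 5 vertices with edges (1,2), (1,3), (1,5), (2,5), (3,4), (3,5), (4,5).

Step 1: Build adjacency list from edges:
  1: 2, 3, 5
  2: 1, 5
  3: 1, 4, 5
  4: 3, 5
  5: 1, 2, 3, 4

Step 2: Run BFS/DFS from vertex 1:
  Visited: {1, 2, 3, 5, 4}
  Reached 5 of 5 vertices

Step 3: All 5 vertices reached from vertex 1, so the graph is connected.
Number of connected components: 1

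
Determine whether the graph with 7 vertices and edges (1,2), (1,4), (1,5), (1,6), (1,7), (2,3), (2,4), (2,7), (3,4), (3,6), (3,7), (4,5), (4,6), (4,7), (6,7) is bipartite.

Step 1: Attempt 2-coloring using BFS:
  Start at vertex 1, assign color 0
  Color vertex 2 with color 1 (neighbor of 1)
  Color vertex 4 with color 1 (neighbor of 1)
  Color vertex 5 with color 1 (neighbor of 1)
  Color vertex 6 with color 1 (neighbor of 1)
  Color vertex 7 with color 1 (neighbor of 1)
  Color vertex 3 with color 0 (neighbor of 2)

Step 2: Conflict found! Vertices 2 and 4 are adjacent but have the same color.
This means the graph contains an odd cycle.

The graph is NOT bipartite.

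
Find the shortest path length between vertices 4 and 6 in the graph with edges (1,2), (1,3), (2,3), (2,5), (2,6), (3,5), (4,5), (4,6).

Step 1: Build adjacency list:
  1: 2, 3
  2: 1, 3, 5, 6
  3: 1, 2, 5
  4: 5, 6
  5: 2, 3, 4
  6: 2, 4

Step 2: BFS from vertex 4 to find shortest path to 6:
  vertex 5 reached at distance 1
  vertex 6 reached at distance 1

Step 3: Shortest path: 4 -> 6
Path length: 1 edge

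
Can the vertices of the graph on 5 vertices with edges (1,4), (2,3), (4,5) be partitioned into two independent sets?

Step 1: Attempt 2-coloring using BFS:
  Start at vertex 1, assign color 0
  Color vertex 4 with color 1 (neighbor of 1)
  Color vertex 5 with color 0 (neighbor of 4)
  Start new component at vertex 2, assign color 0
  Color vertex 3 with color 1 (neighbor of 2)

Step 2: 2-coloring succeeded. No conflicts found.
  Set A (color 0): {1, 2, 5}
  Set B (color 1): {3, 4}

The graph is bipartite with partition {1, 2, 5}, {3, 4}.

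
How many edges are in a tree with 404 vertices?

A tree on n vertices always has exactly n - 1 edges.
For n = 404: edges = 404 - 1 = 403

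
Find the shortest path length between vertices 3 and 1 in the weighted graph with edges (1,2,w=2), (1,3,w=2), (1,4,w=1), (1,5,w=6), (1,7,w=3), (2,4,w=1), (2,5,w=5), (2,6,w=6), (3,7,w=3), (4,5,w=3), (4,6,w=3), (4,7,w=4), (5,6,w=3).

Step 1: Build adjacency list with weights:
  1: 2(w=2), 3(w=2), 4(w=1), 5(w=6), 7(w=3)
  2: 1(w=2), 4(w=1), 5(w=5), 6(w=6)
  3: 1(w=2), 7(w=3)
  4: 1(w=1), 2(w=1), 5(w=3), 6(w=3), 7(w=4)
  5: 1(w=6), 2(w=5), 4(w=3), 6(w=3)
  6: 2(w=6), 4(w=3), 5(w=3)
  7: 1(w=3), 3(w=3), 4(w=4)

Step 2: Apply Dijkstra's algorithm from vertex 3:
  Visit vertex 3 (distance=0)
    Update dist[1] = 2
    Update dist[7] = 3
  Visit vertex 1 (distance=2)
    Update dist[2] = 4
    Update dist[4] = 3
    Update dist[5] = 8

Step 3: Shortest path: 3 -> 1
Total weight: 2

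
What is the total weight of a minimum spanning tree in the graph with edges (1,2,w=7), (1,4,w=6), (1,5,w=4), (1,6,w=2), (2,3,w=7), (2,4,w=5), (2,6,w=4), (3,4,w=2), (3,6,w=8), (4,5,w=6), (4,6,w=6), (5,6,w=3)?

Apply Kruskal's algorithm (sort edges by weight, add if no cycle):

Sorted edges by weight:
  (1,6) w=2
  (3,4) w=2
  (5,6) w=3
  (1,5) w=4
  (2,6) w=4
  (2,4) w=5
  (1,4) w=6
  (4,5) w=6
  (4,6) w=6
  (1,2) w=7
  (2,3) w=7
  (3,6) w=8

Add edge (1,6) w=2 -- no cycle. Running total: 2
Add edge (3,4) w=2 -- no cycle. Running total: 4
Add edge (5,6) w=3 -- no cycle. Running total: 7
Skip edge (1,5) w=4 -- would create cycle
Add edge (2,6) w=4 -- no cycle. Running total: 11
Add edge (2,4) w=5 -- no cycle. Running total: 16

MST edges: (1,6,w=2), (3,4,w=2), (5,6,w=3), (2,6,w=4), (2,4,w=5)
Total MST weight: 2 + 2 + 3 + 4 + 5 = 16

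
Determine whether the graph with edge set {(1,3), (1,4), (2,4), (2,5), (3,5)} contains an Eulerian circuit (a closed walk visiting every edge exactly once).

Step 1: Find the degree of each vertex:
  deg(1) = 2
  deg(2) = 2
  deg(3) = 2
  deg(4) = 2
  deg(5) = 2

Step 2: Count vertices with odd degree:
  All vertices have even degree (0 odd-degree vertices)

Step 3: Apply Euler's theorem:
  - Eulerian circuit exists iff graph is connected and all vertices have even degree
  - Eulerian path exists iff graph is connected and has 0 or 2 odd-degree vertices

Graph is connected with 0 odd-degree vertices.
Both Eulerian circuit and Eulerian path exist.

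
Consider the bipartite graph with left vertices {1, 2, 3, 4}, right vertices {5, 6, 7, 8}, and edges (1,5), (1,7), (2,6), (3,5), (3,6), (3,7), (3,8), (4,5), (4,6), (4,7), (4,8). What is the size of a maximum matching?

Step 1: List the neighbors of each left vertex:
  1: 5, 7
  2: 6
  3: 5, 6, 7, 8
  4: 5, 6, 7, 8

Step 2: Greedily match left vertices, then look for augmenting paths:
  Match 1 -- 5
  Match 2 -- 6
  Match 3 -- 7
  Match 4 -- 8
  No augmenting path remains.

Step 3: Verify this is maximum:
  Matching size 4 = min(|L|, |R|) = min(4, 4), which is an upper bound, so this matching is maximum.

Maximum matching: {(1,5), (2,6), (3,7), (4,8)}
Size: 4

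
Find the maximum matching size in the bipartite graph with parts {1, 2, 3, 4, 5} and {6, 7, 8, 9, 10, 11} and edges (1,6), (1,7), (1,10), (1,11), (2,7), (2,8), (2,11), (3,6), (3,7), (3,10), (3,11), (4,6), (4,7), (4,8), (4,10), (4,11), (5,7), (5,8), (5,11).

Step 1: List the neighbors of each left vertex:
  1: 6, 7, 10, 11
  2: 7, 8, 11
  3: 6, 7, 10, 11
  4: 6, 7, 8, 10, 11
  5: 7, 8, 11

Step 2: Greedily match left vertices, then look for augmenting paths:
  Match 1 -- 6
  Match 2 -- 7
  Match 3 -- 10
  Match 4 -- 8
  Match 5 -- 11
  No augmenting path remains.

Step 3: Verify this is maximum:
  Matching size 5 = min(|L|, |R|) = min(5, 6), which is an upper bound, so this matching is maximum.

Maximum matching: {(1,6), (2,7), (3,10), (4,8), (5,11)}
Size: 5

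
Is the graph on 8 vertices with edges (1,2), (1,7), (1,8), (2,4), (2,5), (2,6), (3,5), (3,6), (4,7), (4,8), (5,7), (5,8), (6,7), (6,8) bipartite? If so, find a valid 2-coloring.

Step 1: Attempt 2-coloring using BFS:
  Start at vertex 1, assign color 0
  Color vertex 2 with color 1 (neighbor of 1)
  Color vertex 7 with color 1 (neighbor of 1)
  Color vertex 8 with color 1 (neighbor of 1)
  Color vertex 4 with color 0 (neighbor of 2)
  Color vertex 5 with color 0 (neighbor of 2)
  Color vertex 6 with color 0 (neighbor of 2)
  Color vertex 3 with color 1 (neighbor of 5)

Step 2: 2-coloring succeeded. No conflicts found.
  Set A (color 0): {1, 4, 5, 6}
  Set B (color 1): {2, 3, 7, 8}

The graph is bipartite with partition {1, 4, 5, 6}, {2, 3, 7, 8}.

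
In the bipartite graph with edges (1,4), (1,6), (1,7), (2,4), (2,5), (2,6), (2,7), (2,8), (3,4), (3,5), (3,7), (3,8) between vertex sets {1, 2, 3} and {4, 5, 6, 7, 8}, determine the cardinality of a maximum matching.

Step 1: List the neighbors of each left vertex:
  1: 4, 6, 7
  2: 4, 5, 6, 7, 8
  3: 4, 5, 7, 8

Step 2: Greedily match left vertices, then look for augmenting paths:
  Match 1 -- 4
  Match 2 -- 5
  Match 3 -- 7
  No augmenting path remains.

Step 3: Verify this is maximum:
  Matching size 3 = min(|L|, |R|) = min(3, 5), which is an upper bound, so this matching is maximum.

Maximum matching: {(1,4), (2,5), (3,7)}
Size: 3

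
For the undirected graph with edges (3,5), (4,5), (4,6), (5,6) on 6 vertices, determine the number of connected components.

Step 1: Build adjacency list from edges:
  1: (none)
  2: (none)
  3: 5
  4: 5, 6
  5: 3, 4, 6
  6: 4, 5

Step 2: Run BFS/DFS from vertex 1:
  Visited: {1}
  Reached 1 of 6 vertices

Step 3: Only 1 of 6 vertices reached. Graph is disconnected.
Connected components: {1}, {2}, {3, 4, 5, 6}
Number of connected components: 3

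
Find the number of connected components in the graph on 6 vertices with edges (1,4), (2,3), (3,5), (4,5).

Step 1: Build adjacency list from edges:
  1: 4
  2: 3
  3: 2, 5
  4: 1, 5
  5: 3, 4
  6: (none)

Step 2: Run BFS/DFS from vertex 1:
  Visited: {1, 4, 5, 3, 2}
  Reached 5 of 6 vertices

Step 3: Only 5 of 6 vertices reached. Graph is disconnected.
Connected components: {1, 2, 3, 4, 5}, {6}
Number of connected components: 2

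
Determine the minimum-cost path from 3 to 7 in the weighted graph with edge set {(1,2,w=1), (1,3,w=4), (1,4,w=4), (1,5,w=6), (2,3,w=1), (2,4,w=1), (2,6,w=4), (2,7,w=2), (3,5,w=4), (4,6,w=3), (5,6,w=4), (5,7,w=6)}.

Step 1: Build adjacency list with weights:
  1: 2(w=1), 3(w=4), 4(w=4), 5(w=6)
  2: 1(w=1), 3(w=1), 4(w=1), 6(w=4), 7(w=2)
  3: 1(w=4), 2(w=1), 5(w=4)
  4: 1(w=4), 2(w=1), 6(w=3)
  5: 1(w=6), 3(w=4), 6(w=4), 7(w=6)
  6: 2(w=4), 4(w=3), 5(w=4)
  7: 2(w=2), 5(w=6)

Step 2: Apply Dijkstra's algorithm from vertex 3:
  Visit vertex 3 (distance=0)
    Update dist[1] = 4
    Update dist[2] = 1
    Update dist[5] = 4
  Visit vertex 2 (distance=1)
    Update dist[1] = 2
    Update dist[4] = 2
    Update dist[6] = 5
    Update dist[7] = 3
  Visit vertex 1 (distance=2)
  Visit vertex 4 (distance=2)
  Visit vertex 7 (distance=3)

Step 3: Shortest path: 3 -> 2 -> 7
Total weight: 1 + 2 = 3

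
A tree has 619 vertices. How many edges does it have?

A tree on n vertices always has exactly n - 1 edges.
For n = 619: edges = 619 - 1 = 618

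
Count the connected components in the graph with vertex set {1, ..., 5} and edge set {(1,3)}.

Step 1: Build adjacency list from edges:
  1: 3
  2: (none)
  3: 1
  4: (none)
  5: (none)

Step 2: Run BFS/DFS from vertex 1:
  Visited: {1, 3}
  Reached 2 of 5 vertices

Step 3: Only 2 of 5 vertices reached. Graph is disconnected.
Connected components: {1, 3}, {2}, {4}, {5}
Number of connected components: 4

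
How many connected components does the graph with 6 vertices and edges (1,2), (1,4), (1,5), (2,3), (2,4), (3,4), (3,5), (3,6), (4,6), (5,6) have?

Step 1: Build adjacency list from edges:
  1: 2, 4, 5
  2: 1, 3, 4
  3: 2, 4, 5, 6
  4: 1, 2, 3, 6
  5: 1, 3, 6
  6: 3, 4, 5

Step 2: Run BFS/DFS from vertex 1:
  Visited: {1, 2, 4, 5, 3, 6}
  Reached 6 of 6 vertices

Step 3: All 6 vertices reached from vertex 1, so the graph is connected.
Number of connected components: 1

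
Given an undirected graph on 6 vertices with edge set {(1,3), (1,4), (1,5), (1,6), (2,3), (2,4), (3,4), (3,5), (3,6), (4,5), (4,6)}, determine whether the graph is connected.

Step 1: Build adjacency list from edges:
  1: 3, 4, 5, 6
  2: 3, 4
  3: 1, 2, 4, 5, 6
  4: 1, 2, 3, 5, 6
  5: 1, 3, 4
  6: 1, 3, 4

Step 2: Run BFS/DFS from vertex 1:
  Visited: {1, 3, 4, 5, 6, 2}
  Reached 6 of 6 vertices

Step 3: All 6 vertices reached from vertex 1, so the graph is connected.
Answer: Yes, the graph is connected.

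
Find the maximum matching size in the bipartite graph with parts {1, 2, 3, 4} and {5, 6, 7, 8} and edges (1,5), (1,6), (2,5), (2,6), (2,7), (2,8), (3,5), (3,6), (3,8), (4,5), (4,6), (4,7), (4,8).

Step 1: List the neighbors of each left vertex:
  1: 5, 6
  2: 5, 6, 7, 8
  3: 5, 6, 8
  4: 5, 6, 7, 8

Step 2: Greedily match left vertices, then look for augmenting paths:
  Match 1 -- 5
  Match 2 -- 6
  Match 3 -- 8
  Match 4 -- 7
  No augmenting path remains.

Step 3: Verify this is maximum:
  Matching size 4 = min(|L|, |R|) = min(4, 4), which is an upper bound, so this matching is maximum.

Maximum matching: {(1,5), (2,6), (3,8), (4,7)}
Size: 4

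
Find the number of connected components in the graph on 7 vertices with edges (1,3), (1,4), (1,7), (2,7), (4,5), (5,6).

Step 1: Build adjacency list from edges:
  1: 3, 4, 7
  2: 7
  3: 1
  4: 1, 5
  5: 4, 6
  6: 5
  7: 1, 2

Step 2: Run BFS/DFS from vertex 1:
  Visited: {1, 3, 4, 7, 5, 2, 6}
  Reached 7 of 7 vertices

Step 3: All 7 vertices reached from vertex 1, so the graph is connected.
Number of connected components: 1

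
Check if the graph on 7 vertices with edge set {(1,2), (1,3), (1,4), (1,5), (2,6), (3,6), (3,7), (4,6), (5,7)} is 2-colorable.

Step 1: Attempt 2-coloring using BFS:
  Start at vertex 1, assign color 0
  Color vertex 2 with color 1 (neighbor of 1)
  Color vertex 3 with color 1 (neighbor of 1)
  Color vertex 4 with color 1 (neighbor of 1)
  Color vertex 5 with color 1 (neighbor of 1)
  Color vertex 6 with color 0 (neighbor of 2)
  Color vertex 7 with color 0 (neighbor of 3)

Step 2: 2-coloring succeeded. No conflicts found.
  Set A (color 0): {1, 6, 7}
  Set B (color 1): {2, 3, 4, 5}

The graph is bipartite with partition {1, 6, 7}, {2, 3, 4, 5}.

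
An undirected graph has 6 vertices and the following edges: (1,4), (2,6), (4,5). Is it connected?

Step 1: Build adjacency list from edges:
  1: 4
  2: 6
  3: (none)
  4: 1, 5
  5: 4
  6: 2

Step 2: Run BFS/DFS from vertex 1:
  Visited: {1, 4, 5}
  Reached 3 of 6 vertices

Step 3: Only 3 of 6 vertices reached. Graph is disconnected.
Connected components: {1, 4, 5}, {2, 6}, {3}
Answer: No, the graph is not connected (3 components).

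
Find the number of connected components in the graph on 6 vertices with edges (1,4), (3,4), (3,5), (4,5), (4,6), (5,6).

Step 1: Build adjacency list from edges:
  1: 4
  2: (none)
  3: 4, 5
  4: 1, 3, 5, 6
  5: 3, 4, 6
  6: 4, 5

Step 2: Run BFS/DFS from vertex 1:
  Visited: {1, 4, 3, 5, 6}
  Reached 5 of 6 vertices

Step 3: Only 5 of 6 vertices reached. Graph is disconnected.
Connected components: {1, 3, 4, 5, 6}, {2}
Number of connected components: 2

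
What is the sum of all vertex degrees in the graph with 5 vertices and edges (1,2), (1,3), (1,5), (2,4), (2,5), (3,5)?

Step 1: Count edges incident to each vertex:
  deg(1) = 3 (neighbors: 2, 3, 5)
  deg(2) = 3 (neighbors: 1, 4, 5)
  deg(3) = 2 (neighbors: 1, 5)
  deg(4) = 1 (neighbors: 2)
  deg(5) = 3 (neighbors: 1, 2, 3)

Step 2: Sum all degrees:
  3 + 3 + 2 + 1 + 3 = 12

Verification: sum of degrees = 2 * |E| = 2 * 6 = 12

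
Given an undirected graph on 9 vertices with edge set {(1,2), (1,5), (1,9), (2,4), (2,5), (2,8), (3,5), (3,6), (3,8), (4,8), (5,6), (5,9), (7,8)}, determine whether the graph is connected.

Step 1: Build adjacency list from edges:
  1: 2, 5, 9
  2: 1, 4, 5, 8
  3: 5, 6, 8
  4: 2, 8
  5: 1, 2, 3, 6, 9
  6: 3, 5
  7: 8
  8: 2, 3, 4, 7
  9: 1, 5

Step 2: Run BFS/DFS from vertex 1:
  Visited: {1, 2, 5, 9, 4, 8, 3, 6, 7}
  Reached 9 of 9 vertices

Step 3: All 9 vertices reached from vertex 1, so the graph is connected.
Answer: Yes, the graph is connected.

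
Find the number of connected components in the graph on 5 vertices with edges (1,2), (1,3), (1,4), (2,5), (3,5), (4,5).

Step 1: Build adjacency list from edges:
  1: 2, 3, 4
  2: 1, 5
  3: 1, 5
  4: 1, 5
  5: 2, 3, 4

Step 2: Run BFS/DFS from vertex 1:
  Visited: {1, 2, 3, 4, 5}
  Reached 5 of 5 vertices

Step 3: All 5 vertices reached from vertex 1, so the graph is connected.
Number of connected components: 1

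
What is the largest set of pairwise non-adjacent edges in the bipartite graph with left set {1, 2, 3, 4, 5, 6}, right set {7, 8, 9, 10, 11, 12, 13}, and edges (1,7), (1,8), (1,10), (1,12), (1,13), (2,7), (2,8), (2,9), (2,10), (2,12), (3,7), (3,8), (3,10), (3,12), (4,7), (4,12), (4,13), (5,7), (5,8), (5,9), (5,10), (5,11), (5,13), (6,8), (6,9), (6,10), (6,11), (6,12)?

Step 1: List the neighbors of each left vertex:
  1: 7, 8, 10, 12, 13
  2: 7, 8, 9, 10, 12
  3: 7, 8, 10, 12
  4: 7, 12, 13
  5: 7, 8, 9, 10, 11, 13
  6: 8, 9, 10, 11, 12

Step 2: Greedily match left vertices, then look for augmenting paths:
  Match 1 -- 7
  Match 2 -- 8
  Match 3 -- 10
  Match 4 -- 12
  Match 5 -- 9
  Match 6 -- 11
  No augmenting path remains.

Step 3: Verify this is maximum:
  Matching size 6 = min(|L|, |R|) = min(6, 7), which is an upper bound, so this matching is maximum.

Maximum matching: {(1,7), (2,8), (3,10), (4,12), (5,9), (6,11)}
Size: 6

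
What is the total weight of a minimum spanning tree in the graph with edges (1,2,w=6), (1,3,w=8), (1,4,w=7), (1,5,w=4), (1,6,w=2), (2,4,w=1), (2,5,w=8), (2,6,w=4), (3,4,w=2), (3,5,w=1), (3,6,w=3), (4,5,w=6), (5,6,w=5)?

Apply Kruskal's algorithm (sort edges by weight, add if no cycle):

Sorted edges by weight:
  (2,4) w=1
  (3,5) w=1
  (1,6) w=2
  (3,4) w=2
  (3,6) w=3
  (1,5) w=4
  (2,6) w=4
  (5,6) w=5
  (1,2) w=6
  (4,5) w=6
  (1,4) w=7
  (1,3) w=8
  (2,5) w=8

Add edge (2,4) w=1 -- no cycle. Running total: 1
Add edge (3,5) w=1 -- no cycle. Running total: 2
Add edge (1,6) w=2 -- no cycle. Running total: 4
Add edge (3,4) w=2 -- no cycle. Running total: 6
Add edge (3,6) w=3 -- no cycle. Running total: 9

MST edges: (2,4,w=1), (3,5,w=1), (1,6,w=2), (3,4,w=2), (3,6,w=3)
Total MST weight: 1 + 1 + 2 + 2 + 3 = 9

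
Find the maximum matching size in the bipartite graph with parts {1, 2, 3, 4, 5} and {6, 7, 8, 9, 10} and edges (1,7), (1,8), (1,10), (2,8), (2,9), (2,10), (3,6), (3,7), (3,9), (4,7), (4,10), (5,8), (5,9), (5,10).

Step 1: List the neighbors of each left vertex:
  1: 7, 8, 10
  2: 8, 9, 10
  3: 6, 7, 9
  4: 7, 10
  5: 8, 9, 10

Step 2: Greedily match left vertices, then look for augmenting paths:
  Match 1 -- 7
  Match 2 -- 8
  Match 3 -- 6
  Match 4 -- 10
  Match 5 -- 9
  No augmenting path remains.

Step 3: Verify this is maximum:
  Matching size 5 = min(|L|, |R|) = min(5, 5), which is an upper bound, so this matching is maximum.

Maximum matching: {(1,7), (2,8), (3,6), (4,10), (5,9)}
Size: 5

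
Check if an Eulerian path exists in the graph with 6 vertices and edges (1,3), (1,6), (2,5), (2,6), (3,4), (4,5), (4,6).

Step 1: Find the degree of each vertex:
  deg(1) = 2
  deg(2) = 2
  deg(3) = 2
  deg(4) = 3
  deg(5) = 2
  deg(6) = 3

Step 2: Count vertices with odd degree:
  Odd-degree vertices: 4, 6 (2 total)

Step 3: Apply Euler's theorem:
  - Eulerian circuit exists iff graph is connected and all vertices have even degree
  - Eulerian path exists iff graph is connected and has 0 or 2 odd-degree vertices

Graph is connected with exactly 2 odd-degree vertices (4, 6).
Eulerian path exists (starting and ending at the odd-degree vertices), but no Eulerian circuit.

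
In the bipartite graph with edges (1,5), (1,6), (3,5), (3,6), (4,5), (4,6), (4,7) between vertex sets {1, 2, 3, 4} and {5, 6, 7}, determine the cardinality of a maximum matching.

Step 1: List the neighbors of each left vertex:
  1: 5, 6
  2: (none)
  3: 5, 6
  4: 5, 6, 7

Step 2: Greedily match left vertices, then look for augmenting paths:
  Match 1 -- 5
  Match 3 -- 6
  Match 4 -- 7
  No augmenting path remains.

Step 3: Verify this is maximum:
  Matching size 3 = min(|L|, |R|) = min(4, 3), which is an upper bound, so this matching is maximum.

Maximum matching: {(1,5), (3,6), (4,7)}
Size: 3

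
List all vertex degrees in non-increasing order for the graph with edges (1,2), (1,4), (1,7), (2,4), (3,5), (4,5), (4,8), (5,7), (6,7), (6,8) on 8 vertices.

Step 1: Count edges incident to each vertex:
  deg(1) = 3 (neighbors: 2, 4, 7)
  deg(2) = 2 (neighbors: 1, 4)
  deg(3) = 1 (neighbors: 5)
  deg(4) = 4 (neighbors: 1, 2, 5, 8)
  deg(5) = 3 (neighbors: 3, 4, 7)
  deg(6) = 2 (neighbors: 7, 8)
  deg(7) = 3 (neighbors: 1, 5, 6)
  deg(8) = 2 (neighbors: 4, 6)

Step 2: Sort degrees in non-increasing order:
  Degrees: [3, 2, 1, 4, 3, 2, 3, 2] -> sorted: [4, 3, 3, 3, 2, 2, 2, 1]

Degree sequence: [4, 3, 3, 3, 2, 2, 2, 1]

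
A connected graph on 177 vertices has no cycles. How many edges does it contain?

A tree on n vertices always has exactly n - 1 edges.
For n = 177: edges = 177 - 1 = 176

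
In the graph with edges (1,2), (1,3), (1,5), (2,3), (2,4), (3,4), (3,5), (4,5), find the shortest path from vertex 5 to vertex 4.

Step 1: Build adjacency list:
  1: 2, 3, 5
  2: 1, 3, 4
  3: 1, 2, 4, 5
  4: 2, 3, 5
  5: 1, 3, 4

Step 2: BFS from vertex 5 to find shortest path to 4:
  vertex 1 reached at distance 1
  vertex 3 reached at distance 1
  vertex 4 reached at distance 1

Step 3: Shortest path: 5 -> 4
Path length: 1 edge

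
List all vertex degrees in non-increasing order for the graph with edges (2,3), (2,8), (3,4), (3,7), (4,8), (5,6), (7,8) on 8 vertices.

Step 1: Count edges incident to each vertex:
  deg(1) = 0 (neighbors: none)
  deg(2) = 2 (neighbors: 3, 8)
  deg(3) = 3 (neighbors: 2, 4, 7)
  deg(4) = 2 (neighbors: 3, 8)
  deg(5) = 1 (neighbors: 6)
  deg(6) = 1 (neighbors: 5)
  deg(7) = 2 (neighbors: 3, 8)
  deg(8) = 3 (neighbors: 2, 4, 7)

Step 2: Sort degrees in non-increasing order:
  Degrees: [0, 2, 3, 2, 1, 1, 2, 3] -> sorted: [3, 3, 2, 2, 2, 1, 1, 0]

Degree sequence: [3, 3, 2, 2, 2, 1, 1, 0]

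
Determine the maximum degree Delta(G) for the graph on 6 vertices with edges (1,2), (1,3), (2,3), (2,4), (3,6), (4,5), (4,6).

Step 1: Count edges incident to each vertex:
  deg(1) = 2 (neighbors: 2, 3)
  deg(2) = 3 (neighbors: 1, 3, 4)
  deg(3) = 3 (neighbors: 1, 2, 6)
  deg(4) = 3 (neighbors: 2, 5, 6)
  deg(5) = 1 (neighbors: 4)
  deg(6) = 2 (neighbors: 3, 4)

Step 2: Find maximum:
  max(2, 3, 3, 3, 1, 2) = 3 (vertex 2)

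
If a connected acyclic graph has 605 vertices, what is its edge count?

A tree on n vertices always has exactly n - 1 edges.
For n = 605: edges = 605 - 1 = 604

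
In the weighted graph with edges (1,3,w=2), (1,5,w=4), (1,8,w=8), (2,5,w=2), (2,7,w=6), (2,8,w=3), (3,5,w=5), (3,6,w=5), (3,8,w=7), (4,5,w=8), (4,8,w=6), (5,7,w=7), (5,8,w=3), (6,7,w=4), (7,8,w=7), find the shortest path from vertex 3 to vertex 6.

Step 1: Build adjacency list with weights:
  1: 3(w=2), 5(w=4), 8(w=8)
  2: 5(w=2), 7(w=6), 8(w=3)
  3: 1(w=2), 5(w=5), 6(w=5), 8(w=7)
  4: 5(w=8), 8(w=6)
  5: 1(w=4), 2(w=2), 3(w=5), 4(w=8), 7(w=7), 8(w=3)
  6: 3(w=5), 7(w=4)
  7: 2(w=6), 5(w=7), 6(w=4), 8(w=7)
  8: 1(w=8), 2(w=3), 3(w=7), 4(w=6), 5(w=3), 7(w=7)

Step 2: Apply Dijkstra's algorithm from vertex 3:
  Visit vertex 3 (distance=0)
    Update dist[1] = 2
    Update dist[5] = 5
    Update dist[6] = 5
    Update dist[8] = 7
  Visit vertex 1 (distance=2)
  Visit vertex 5 (distance=5)
    Update dist[2] = 7
    Update dist[4] = 13
    Update dist[7] = 12
  Visit vertex 6 (distance=5)
    Update dist[7] = 9

Step 3: Shortest path: 3 -> 6
Total weight: 5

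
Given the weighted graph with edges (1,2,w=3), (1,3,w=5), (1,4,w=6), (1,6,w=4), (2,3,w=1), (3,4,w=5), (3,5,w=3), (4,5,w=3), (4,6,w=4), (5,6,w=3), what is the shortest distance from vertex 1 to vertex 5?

Step 1: Build adjacency list with weights:
  1: 2(w=3), 3(w=5), 4(w=6), 6(w=4)
  2: 1(w=3), 3(w=1)
  3: 1(w=5), 2(w=1), 4(w=5), 5(w=3)
  4: 1(w=6), 3(w=5), 5(w=3), 6(w=4)
  5: 3(w=3), 4(w=3), 6(w=3)
  6: 1(w=4), 4(w=4), 5(w=3)

Step 2: Apply Dijkstra's algorithm from vertex 1:
  Visit vertex 1 (distance=0)
    Update dist[2] = 3
    Update dist[3] = 5
    Update dist[4] = 6
    Update dist[6] = 4
  Visit vertex 2 (distance=3)
    Update dist[3] = 4
  Visit vertex 3 (distance=4)
    Update dist[5] = 7
  Visit vertex 6 (distance=4)
  Visit vertex 4 (distance=6)
  Visit vertex 5 (distance=7)

Step 3: Shortest path: 1 -> 6 -> 5
Total weight: 4 + 3 = 7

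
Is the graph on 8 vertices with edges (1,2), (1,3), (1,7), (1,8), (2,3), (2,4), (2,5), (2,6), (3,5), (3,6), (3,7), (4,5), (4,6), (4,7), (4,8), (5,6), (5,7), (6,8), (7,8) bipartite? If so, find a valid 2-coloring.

Step 1: Attempt 2-coloring using BFS:
  Start at vertex 1, assign color 0
  Color vertex 2 with color 1 (neighbor of 1)
  Color vertex 3 with color 1 (neighbor of 1)
  Color vertex 7 with color 1 (neighbor of 1)
  Color vertex 8 with color 1 (neighbor of 1)

Step 2: Conflict found! Vertices 2 and 3 are adjacent but have the same color.
This means the graph contains an odd cycle.

The graph is NOT bipartite.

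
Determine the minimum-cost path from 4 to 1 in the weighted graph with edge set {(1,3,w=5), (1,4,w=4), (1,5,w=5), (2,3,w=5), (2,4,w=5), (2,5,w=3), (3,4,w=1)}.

Step 1: Build adjacency list with weights:
  1: 3(w=5), 4(w=4), 5(w=5)
  2: 3(w=5), 4(w=5), 5(w=3)
  3: 1(w=5), 2(w=5), 4(w=1)
  4: 1(w=4), 2(w=5), 3(w=1)
  5: 1(w=5), 2(w=3)

Step 2: Apply Dijkstra's algorithm from vertex 4:
  Visit vertex 4 (distance=0)
    Update dist[1] = 4
    Update dist[2] = 5
    Update dist[3] = 1
  Visit vertex 3 (distance=1)
  Visit vertex 1 (distance=4)
    Update dist[5] = 9

Step 3: Shortest path: 4 -> 1
Total weight: 4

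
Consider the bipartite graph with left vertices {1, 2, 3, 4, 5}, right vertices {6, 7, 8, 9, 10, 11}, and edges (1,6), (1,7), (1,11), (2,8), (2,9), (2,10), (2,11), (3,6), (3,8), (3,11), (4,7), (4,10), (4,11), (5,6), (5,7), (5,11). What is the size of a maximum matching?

Step 1: List the neighbors of each left vertex:
  1: 6, 7, 11
  2: 8, 9, 10, 11
  3: 6, 8, 11
  4: 7, 10, 11
  5: 6, 7, 11

Step 2: Greedily match left vertices, then look for augmenting paths:
  Match 1 -- 6
  Match 2 -- 8
  Match 3 -- 11
  Match 4 -- 10
  Match 5 -- 7
  No augmenting path remains.

Step 3: Verify this is maximum:
  Matching size 5 = min(|L|, |R|) = min(5, 6), which is an upper bound, so this matching is maximum.

Maximum matching: {(1,6), (2,8), (3,11), (4,10), (5,7)}
Size: 5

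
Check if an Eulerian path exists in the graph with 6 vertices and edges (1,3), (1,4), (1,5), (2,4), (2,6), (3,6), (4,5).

Step 1: Find the degree of each vertex:
  deg(1) = 3
  deg(2) = 2
  deg(3) = 2
  deg(4) = 3
  deg(5) = 2
  deg(6) = 2

Step 2: Count vertices with odd degree:
  Odd-degree vertices: 1, 4 (2 total)

Step 3: Apply Euler's theorem:
  - Eulerian circuit exists iff graph is connected and all vertices have even degree
  - Eulerian path exists iff graph is connected and has 0 or 2 odd-degree vertices

Graph is connected with exactly 2 odd-degree vertices (1, 4).
Eulerian path exists (starting and ending at the odd-degree vertices), but no Eulerian circuit.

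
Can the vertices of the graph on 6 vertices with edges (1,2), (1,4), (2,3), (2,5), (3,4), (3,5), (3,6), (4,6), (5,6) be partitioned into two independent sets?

Step 1: Attempt 2-coloring using BFS:
  Start at vertex 1, assign color 0
  Color vertex 2 with color 1 (neighbor of 1)
  Color vertex 4 with color 1 (neighbor of 1)
  Color vertex 3 with color 0 (neighbor of 2)
  Color vertex 5 with color 0 (neighbor of 2)
  Color vertex 6 with color 0 (neighbor of 4)

Step 2: Conflict found! Vertices 3 and 5 are adjacent but have the same color.
This means the graph contains an odd cycle.

The graph is NOT bipartite.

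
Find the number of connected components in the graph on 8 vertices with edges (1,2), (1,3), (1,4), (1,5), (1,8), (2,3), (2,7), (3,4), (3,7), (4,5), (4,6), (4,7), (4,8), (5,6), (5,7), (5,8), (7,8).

Step 1: Build adjacency list from edges:
  1: 2, 3, 4, 5, 8
  2: 1, 3, 7
  3: 1, 2, 4, 7
  4: 1, 3, 5, 6, 7, 8
  5: 1, 4, 6, 7, 8
  6: 4, 5
  7: 2, 3, 4, 5, 8
  8: 1, 4, 5, 7

Step 2: Run BFS/DFS from vertex 1:
  Visited: {1, 2, 3, 4, 5, 8, 7, 6}
  Reached 8 of 8 vertices

Step 3: All 8 vertices reached from vertex 1, so the graph is connected.
Number of connected components: 1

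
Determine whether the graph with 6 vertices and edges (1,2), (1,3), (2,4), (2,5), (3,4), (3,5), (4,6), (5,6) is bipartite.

Step 1: Attempt 2-coloring using BFS:
  Start at vertex 1, assign color 0
  Color vertex 2 with color 1 (neighbor of 1)
  Color vertex 3 with color 1 (neighbor of 1)
  Color vertex 4 with color 0 (neighbor of 2)
  Color vertex 5 with color 0 (neighbor of 2)
  Color vertex 6 with color 1 (neighbor of 4)

Step 2: 2-coloring succeeded. No conflicts found.
  Set A (color 0): {1, 4, 5}
  Set B (color 1): {2, 3, 6}

The graph is bipartite with partition {1, 4, 5}, {2, 3, 6}.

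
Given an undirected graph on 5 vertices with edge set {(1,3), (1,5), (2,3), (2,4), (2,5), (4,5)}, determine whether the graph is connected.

Step 1: Build adjacency list from edges:
  1: 3, 5
  2: 3, 4, 5
  3: 1, 2
  4: 2, 5
  5: 1, 2, 4

Step 2: Run BFS/DFS from vertex 1:
  Visited: {1, 3, 5, 2, 4}
  Reached 5 of 5 vertices

Step 3: All 5 vertices reached from vertex 1, so the graph is connected.
Answer: Yes, the graph is connected.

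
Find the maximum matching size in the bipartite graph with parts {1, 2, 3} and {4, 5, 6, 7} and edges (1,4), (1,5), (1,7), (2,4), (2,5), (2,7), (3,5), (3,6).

Step 1: List the neighbors of each left vertex:
  1: 4, 5, 7
  2: 4, 5, 7
  3: 5, 6

Step 2: Greedily match left vertices, then look for augmenting paths:
  Match 1 -- 4
  Match 2 -- 5
  Match 3 -- 6
  No augmenting path remains.

Step 3: Verify this is maximum:
  Matching size 3 = min(|L|, |R|) = min(3, 4), which is an upper bound, so this matching is maximum.

Maximum matching: {(1,4), (2,5), (3,6)}
Size: 3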